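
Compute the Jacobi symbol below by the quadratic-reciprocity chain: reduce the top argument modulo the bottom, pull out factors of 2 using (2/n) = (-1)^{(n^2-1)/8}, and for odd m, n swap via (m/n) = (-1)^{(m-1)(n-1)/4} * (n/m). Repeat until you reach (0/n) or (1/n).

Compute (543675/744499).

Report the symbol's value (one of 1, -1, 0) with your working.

flip (543675/744499) -> (744499/543675): both odd, 543675 mod 4 = 3, 744499 mod 4 = 3, so the flip contributes -1; sign now -1
(744499/543675): 744499 mod 543675 = 200824, so (744499/543675) = (200824/543675)
factor out 2^3: 200824 = 2^3·25103; with 543675 mod 8 = 3, (2/543675) = -1; sign now +1; continue with (25103/543675)
flip (25103/543675) -> (543675/25103): both odd, 25103 mod 4 = 3, 543675 mod 4 = 3, so the flip contributes -1; sign now -1
(543675/25103): 543675 mod 25103 = 16512, so (543675/25103) = (16512/25103)
factor out 2^7: 16512 = 2^7·129; with 25103 mod 8 = 7, (2/25103) = +1; sign now -1; continue with (129/25103)
flip (129/25103) -> (25103/129): both odd, 129 mod 4 = 1, 25103 mod 4 = 3, so the flip contributes +1; sign now -1
(25103/129): 25103 mod 129 = 77, so (25103/129) = (77/129)
flip (77/129) -> (129/77): both odd, 77 mod 4 = 1, 129 mod 4 = 1, so the flip contributes +1; sign now -1
(129/77): 129 mod 77 = 52, so (129/77) = (52/77)
factor out 2^2: 52 = 2^2·13; with 77 mod 8 = 5, (2/77) = -1; sign now -1; continue with (13/77)
flip (13/77) -> (77/13): both odd, 13 mod 4 = 1, 77 mod 4 = 1, so the flip contributes +1; sign now -1
(77/13): 77 mod 13 = 12, so (77/13) = (12/13)
factor out 2^2: 12 = 2^2·3; with 13 mod 8 = 5, (2/13) = -1; sign now -1; continue with (3/13)
flip (3/13) -> (13/3): both odd, 3 mod 4 = 3, 13 mod 4 = 1, so the flip contributes +1; sign now -1
(13/3): 13 mod 3 = 1, so (13/3) = (1/3)
reached (1/3) = 1, so the symbol is -1

-1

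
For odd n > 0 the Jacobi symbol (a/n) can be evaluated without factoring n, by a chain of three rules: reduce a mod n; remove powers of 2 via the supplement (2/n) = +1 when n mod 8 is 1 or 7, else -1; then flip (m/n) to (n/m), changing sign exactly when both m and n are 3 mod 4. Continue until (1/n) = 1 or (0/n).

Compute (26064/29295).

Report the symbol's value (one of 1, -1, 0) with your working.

26064 = 2^4·1629; (2/29295) = +1 since 29295 mod 8 = 7, so (26064/29295) = (+1)^4·(1629/29295); sign now +1
reciprocity: (1629/29295) = +1·(29295/1629) since 1629 mod 4 = 1, 29295 mod 4 = 3; sign now +1
(29295/1629) = (1602/1629)   [reduce mod 1629]
1602 = 2^1·801; (2/1629) = -1 since 1629 mod 8 = 5, so (1602/1629) = (-1)^1·(801/1629); sign now -1
reciprocity: (801/1629) = +1·(1629/801) since 801 mod 4 = 1, 1629 mod 4 = 1; sign now -1
(1629/801) = (27/801)   [reduce mod 801]
reciprocity: (27/801) = +1·(801/27) since 27 mod 4 = 3, 801 mod 4 = 1; sign now -1
(801/27) = (18/27)   [reduce mod 27]
18 = 2^1·9; (2/27) = -1 since 27 mod 8 = 3, so (18/27) = (-1)^1·(9/27); sign now +1
reciprocity: (9/27) = +1·(27/9) since 9 mod 4 = 1, 27 mod 4 = 3; sign now +1
(27/9) = (0/9)   [reduce mod 9]
(0/9) = 0   [gcd(a, n) > 1]; final value = 0

0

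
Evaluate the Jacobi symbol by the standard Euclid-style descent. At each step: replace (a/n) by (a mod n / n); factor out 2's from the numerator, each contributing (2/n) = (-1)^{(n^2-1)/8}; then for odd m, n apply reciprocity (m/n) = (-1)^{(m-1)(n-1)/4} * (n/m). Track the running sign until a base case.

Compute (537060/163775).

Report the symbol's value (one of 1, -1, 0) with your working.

0

(537060/163775) = (45735/163775)   [reduce mod 163775]
reciprocity: (45735/163775) = -1·(163775/45735) since 45735 mod 4 = 3, 163775 mod 4 = 3; sign now -1
(163775/45735) = (26570/45735)   [reduce mod 45735]
26570 = 2^1·13285; (2/45735) = +1 since 45735 mod 8 = 7, so (26570/45735) = (+1)^1·(13285/45735); sign now -1
reciprocity: (13285/45735) = +1·(45735/13285) since 13285 mod 4 = 1, 45735 mod 4 = 3; sign now -1
(45735/13285) = (5880/13285)   [reduce mod 13285]
5880 = 2^3·735; (2/13285) = -1 since 13285 mod 8 = 5, so (5880/13285) = (-1)^3·(735/13285); sign now +1
reciprocity: (735/13285) = +1·(13285/735) since 735 mod 4 = 3, 13285 mod 4 = 1; sign now +1
(13285/735) = (55/735)   [reduce mod 735]
reciprocity: (55/735) = -1·(735/55) since 55 mod 4 = 3, 735 mod 4 = 3; sign now -1
(735/55) = (20/55)   [reduce mod 55]
20 = 2^2·5; (2/55) = +1 since 55 mod 8 = 7, so (20/55) = (+1)^2·(5/55); sign now -1
reciprocity: (5/55) = +1·(55/5) since 5 mod 4 = 1, 55 mod 4 = 3; sign now -1
(55/5) = (0/5)   [reduce mod 5]
(0/5) = 0   [gcd(a, n) > 1]; final value = 0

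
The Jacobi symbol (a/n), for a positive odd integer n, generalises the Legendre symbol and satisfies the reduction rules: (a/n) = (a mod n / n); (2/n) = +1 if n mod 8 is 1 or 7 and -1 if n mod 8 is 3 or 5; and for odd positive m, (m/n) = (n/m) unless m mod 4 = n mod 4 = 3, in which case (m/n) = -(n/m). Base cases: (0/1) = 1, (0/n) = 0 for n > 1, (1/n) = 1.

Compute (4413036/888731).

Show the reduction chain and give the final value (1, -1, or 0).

(4413036/888731) = (858112/888731)   [reduce mod 888731]
858112 = 2^11·419; (2/888731) = -1 since 888731 mod 8 = 3, so (858112/888731) = (-1)^11·(419/888731); sign now -1
reciprocity: (419/888731) = -1·(888731/419) since 419 mod 4 = 3, 888731 mod 4 = 3; sign now +1
(888731/419) = (32/419)   [reduce mod 419]
32 = 2^5·1; (2/419) = -1 since 419 mod 8 = 3, so (32/419) = (-1)^5·(1/419); sign now -1
(1/419) = 1; final value = sign = -1

-1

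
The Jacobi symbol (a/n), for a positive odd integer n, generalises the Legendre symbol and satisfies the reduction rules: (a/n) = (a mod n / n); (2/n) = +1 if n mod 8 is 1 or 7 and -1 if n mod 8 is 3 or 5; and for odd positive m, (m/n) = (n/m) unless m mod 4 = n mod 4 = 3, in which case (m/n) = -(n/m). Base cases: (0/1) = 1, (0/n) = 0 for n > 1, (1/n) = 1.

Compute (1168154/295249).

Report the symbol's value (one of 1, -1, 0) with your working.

1

(1168154/295249): 1168154 mod 295249 = 282407, so (1168154/295249) = (282407/295249)
flip (282407/295249) -> (295249/282407): both odd, 282407 mod 4 = 3, 295249 mod 4 = 1, so the flip contributes +1; sign now +1
(295249/282407): 295249 mod 282407 = 12842, so (295249/282407) = (12842/282407)
factor out 2^1: 12842 = 2^1·6421; with 282407 mod 8 = 7, (2/282407) = +1; sign now +1; continue with (6421/282407)
flip (6421/282407) -> (282407/6421): both odd, 6421 mod 4 = 1, 282407 mod 4 = 3, so the flip contributes +1; sign now +1
(282407/6421): 282407 mod 6421 = 6304, so (282407/6421) = (6304/6421)
factor out 2^5: 6304 = 2^5·197; with 6421 mod 8 = 5, (2/6421) = -1; sign now -1; continue with (197/6421)
flip (197/6421) -> (6421/197): both odd, 197 mod 4 = 1, 6421 mod 4 = 1, so the flip contributes +1; sign now -1
(6421/197): 6421 mod 197 = 117, so (6421/197) = (117/197)
flip (117/197) -> (197/117): both odd, 117 mod 4 = 1, 197 mod 4 = 1, so the flip contributes +1; sign now -1
(197/117): 197 mod 117 = 80, so (197/117) = (80/117)
factor out 2^4: 80 = 2^4·5; with 117 mod 8 = 5, (2/117) = -1; sign now -1; continue with (5/117)
flip (5/117) -> (117/5): both odd, 5 mod 4 = 1, 117 mod 4 = 1, so the flip contributes +1; sign now -1
(117/5): 117 mod 5 = 2, so (117/5) = (2/5)
factor out 2^1: 2 = 2^1·1; with 5 mod 8 = 5, (2/5) = -1; sign now +1; continue with (1/5)
reached (1/5) = 1, so the symbol is +1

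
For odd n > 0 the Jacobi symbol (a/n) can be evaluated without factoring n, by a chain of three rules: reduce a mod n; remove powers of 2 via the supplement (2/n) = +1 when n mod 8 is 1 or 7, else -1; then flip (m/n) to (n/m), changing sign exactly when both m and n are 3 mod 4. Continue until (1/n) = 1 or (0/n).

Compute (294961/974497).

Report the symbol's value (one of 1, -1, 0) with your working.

1

reciprocity: (294961/974497) = +1·(974497/294961) since 294961 mod 4 = 1, 974497 mod 4 = 1; sign now +1
(974497/294961) = (89614/294961)   [reduce mod 294961]
89614 = 2^1·44807; (2/294961) = +1 since 294961 mod 8 = 1, so (89614/294961) = (+1)^1·(44807/294961); sign now +1
reciprocity: (44807/294961) = +1·(294961/44807) since 44807 mod 4 = 3, 294961 mod 4 = 1; sign now +1
(294961/44807) = (26119/44807)   [reduce mod 44807]
reciprocity: (26119/44807) = -1·(44807/26119) since 26119 mod 4 = 3, 44807 mod 4 = 3; sign now -1
(44807/26119) = (18688/26119)   [reduce mod 26119]
18688 = 2^8·73; (2/26119) = +1 since 26119 mod 8 = 7, so (18688/26119) = (+1)^8·(73/26119); sign now -1
reciprocity: (73/26119) = +1·(26119/73) since 73 mod 4 = 1, 26119 mod 4 = 3; sign now -1
(26119/73) = (58/73)   [reduce mod 73]
58 = 2^1·29; (2/73) = +1 since 73 mod 8 = 1, so (58/73) = (+1)^1·(29/73); sign now -1
reciprocity: (29/73) = +1·(73/29) since 29 mod 4 = 1, 73 mod 4 = 1; sign now -1
(73/29) = (15/29)   [reduce mod 29]
reciprocity: (15/29) = +1·(29/15) since 15 mod 4 = 3, 29 mod 4 = 1; sign now -1
(29/15) = (14/15)   [reduce mod 15]
14 = 2^1·7; (2/15) = +1 since 15 mod 8 = 7, so (14/15) = (+1)^1·(7/15); sign now -1
reciprocity: (7/15) = -1·(15/7) since 7 mod 4 = 3, 15 mod 4 = 3; sign now +1
(15/7) = (1/7)   [reduce mod 7]
(1/7) = 1; final value = sign = +1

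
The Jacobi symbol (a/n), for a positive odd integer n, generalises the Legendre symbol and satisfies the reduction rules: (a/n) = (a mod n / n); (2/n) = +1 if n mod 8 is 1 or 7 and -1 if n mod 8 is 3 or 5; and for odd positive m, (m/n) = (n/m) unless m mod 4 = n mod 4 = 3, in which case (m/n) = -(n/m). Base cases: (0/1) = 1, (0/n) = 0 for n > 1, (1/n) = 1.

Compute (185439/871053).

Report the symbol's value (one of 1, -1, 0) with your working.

0

flip (185439/871053) -> (871053/185439): both odd, 185439 mod 4 = 3, 871053 mod 4 = 1, so the flip contributes +1; sign now +1
(871053/185439): 871053 mod 185439 = 129297, so (871053/185439) = (129297/185439)
flip (129297/185439) -> (185439/129297): both odd, 129297 mod 4 = 1, 185439 mod 4 = 3, so the flip contributes +1; sign now +1
(185439/129297): 185439 mod 129297 = 56142, so (185439/129297) = (56142/129297)
factor out 2^1: 56142 = 2^1·28071; with 129297 mod 8 = 1, (2/129297) = +1; sign now +1; continue with (28071/129297)
flip (28071/129297) -> (129297/28071): both odd, 28071 mod 4 = 3, 129297 mod 4 = 1, so the flip contributes +1; sign now +1
(129297/28071): 129297 mod 28071 = 17013, so (129297/28071) = (17013/28071)
flip (17013/28071) -> (28071/17013): both odd, 17013 mod 4 = 1, 28071 mod 4 = 3, so the flip contributes +1; sign now +1
(28071/17013): 28071 mod 17013 = 11058, so (28071/17013) = (11058/17013)
factor out 2^1: 11058 = 2^1·5529; with 17013 mod 8 = 5, (2/17013) = -1; sign now -1; continue with (5529/17013)
flip (5529/17013) -> (17013/5529): both odd, 5529 mod 4 = 1, 17013 mod 4 = 1, so the flip contributes +1; sign now -1
(17013/5529): 17013 mod 5529 = 426, so (17013/5529) = (426/5529)
factor out 2^1: 426 = 2^1·213; with 5529 mod 8 = 1, (2/5529) = +1; sign now -1; continue with (213/5529)
flip (213/5529) -> (5529/213): both odd, 213 mod 4 = 1, 5529 mod 4 = 1, so the flip contributes +1; sign now -1
(5529/213): 5529 mod 213 = 204, so (5529/213) = (204/213)
factor out 2^2: 204 = 2^2·51; with 213 mod 8 = 5, (2/213) = -1; sign now -1; continue with (51/213)
flip (51/213) -> (213/51): both odd, 51 mod 4 = 3, 213 mod 4 = 1, so the flip contributes +1; sign now -1
(213/51): 213 mod 51 = 9, so (213/51) = (9/51)
flip (9/51) -> (51/9): both odd, 9 mod 4 = 1, 51 mod 4 = 3, so the flip contributes +1; sign now -1
(51/9): 51 mod 9 = 6, so (51/9) = (6/9)
factor out 2^1: 6 = 2^1·3; with 9 mod 8 = 1, (2/9) = +1; sign now -1; continue with (3/9)
flip (3/9) -> (9/3): both odd, 3 mod 4 = 3, 9 mod 4 = 1, so the flip contributes +1; sign now -1
(9/3): 9 mod 3 = 0, so (9/3) = (0/3)
reached (0/3); gcd(a, n) > 1, so (0/3) = 0 and the symbol is 0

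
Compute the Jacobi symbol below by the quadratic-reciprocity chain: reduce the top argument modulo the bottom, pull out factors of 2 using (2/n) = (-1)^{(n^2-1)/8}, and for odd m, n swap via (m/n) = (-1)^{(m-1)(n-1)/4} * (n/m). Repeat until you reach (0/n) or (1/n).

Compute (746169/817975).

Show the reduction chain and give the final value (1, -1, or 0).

reciprocity: (746169/817975) = +1·(817975/746169) since 746169 mod 4 = 1, 817975 mod 4 = 3; sign now +1
(817975/746169) = (71806/746169)   [reduce mod 746169]
71806 = 2^1·35903; (2/746169) = +1 since 746169 mod 8 = 1, so (71806/746169) = (+1)^1·(35903/746169); sign now +1
reciprocity: (35903/746169) = +1·(746169/35903) since 35903 mod 4 = 3, 746169 mod 4 = 1; sign now +1
(746169/35903) = (28109/35903)   [reduce mod 35903]
reciprocity: (28109/35903) = +1·(35903/28109) since 28109 mod 4 = 1, 35903 mod 4 = 3; sign now +1
(35903/28109) = (7794/28109)   [reduce mod 28109]
7794 = 2^1·3897; (2/28109) = -1 since 28109 mod 8 = 5, so (7794/28109) = (-1)^1·(3897/28109); sign now -1
reciprocity: (3897/28109) = +1·(28109/3897) since 3897 mod 4 = 1, 28109 mod 4 = 1; sign now -1
(28109/3897) = (830/3897)   [reduce mod 3897]
830 = 2^1·415; (2/3897) = +1 since 3897 mod 8 = 1, so (830/3897) = (+1)^1·(415/3897); sign now -1
reciprocity: (415/3897) = +1·(3897/415) since 415 mod 4 = 3, 3897 mod 4 = 1; sign now -1
(3897/415) = (162/415)   [reduce mod 415]
162 = 2^1·81; (2/415) = +1 since 415 mod 8 = 7, so (162/415) = (+1)^1·(81/415); sign now -1
reciprocity: (81/415) = +1·(415/81) since 81 mod 4 = 1, 415 mod 4 = 3; sign now -1
(415/81) = (10/81)   [reduce mod 81]
10 = 2^1·5; (2/81) = +1 since 81 mod 8 = 1, so (10/81) = (+1)^1·(5/81); sign now -1
reciprocity: (5/81) = +1·(81/5) since 5 mod 4 = 1, 81 mod 4 = 1; sign now -1
(81/5) = (1/5)   [reduce mod 5]
(1/5) = 1; final value = sign = -1

-1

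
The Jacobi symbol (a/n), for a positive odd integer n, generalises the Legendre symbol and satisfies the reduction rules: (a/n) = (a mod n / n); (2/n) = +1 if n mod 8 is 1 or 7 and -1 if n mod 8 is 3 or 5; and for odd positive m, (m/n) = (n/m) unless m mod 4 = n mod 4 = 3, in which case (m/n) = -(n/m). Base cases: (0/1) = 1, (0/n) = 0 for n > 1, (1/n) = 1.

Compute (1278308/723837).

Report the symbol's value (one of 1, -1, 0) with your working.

-1

(1278308/723837) = (554471/723837)   [reduce mod 723837]
reciprocity: (554471/723837) = +1·(723837/554471) since 554471 mod 4 = 3, 723837 mod 4 = 1; sign now +1
(723837/554471) = (169366/554471)   [reduce mod 554471]
169366 = 2^1·84683; (2/554471) = +1 since 554471 mod 8 = 7, so (169366/554471) = (+1)^1·(84683/554471); sign now +1
reciprocity: (84683/554471) = -1·(554471/84683) since 84683 mod 4 = 3, 554471 mod 4 = 3; sign now -1
(554471/84683) = (46373/84683)   [reduce mod 84683]
reciprocity: (46373/84683) = +1·(84683/46373) since 46373 mod 4 = 1, 84683 mod 4 = 3; sign now -1
(84683/46373) = (38310/46373)   [reduce mod 46373]
38310 = 2^1·19155; (2/46373) = -1 since 46373 mod 8 = 5, so (38310/46373) = (-1)^1·(19155/46373); sign now +1
reciprocity: (19155/46373) = +1·(46373/19155) since 19155 mod 4 = 3, 46373 mod 4 = 1; sign now +1
(46373/19155) = (8063/19155)   [reduce mod 19155]
reciprocity: (8063/19155) = -1·(19155/8063) since 8063 mod 4 = 3, 19155 mod 4 = 3; sign now -1
(19155/8063) = (3029/8063)   [reduce mod 8063]
reciprocity: (3029/8063) = +1·(8063/3029) since 3029 mod 4 = 1, 8063 mod 4 = 3; sign now -1
(8063/3029) = (2005/3029)   [reduce mod 3029]
reciprocity: (2005/3029) = +1·(3029/2005) since 2005 mod 4 = 1, 3029 mod 4 = 1; sign now -1
(3029/2005) = (1024/2005)   [reduce mod 2005]
1024 = 2^10·1; (2/2005) = -1 since 2005 mod 8 = 5, so (1024/2005) = (-1)^10·(1/2005); sign now -1
(1/2005) = 1; final value = sign = -1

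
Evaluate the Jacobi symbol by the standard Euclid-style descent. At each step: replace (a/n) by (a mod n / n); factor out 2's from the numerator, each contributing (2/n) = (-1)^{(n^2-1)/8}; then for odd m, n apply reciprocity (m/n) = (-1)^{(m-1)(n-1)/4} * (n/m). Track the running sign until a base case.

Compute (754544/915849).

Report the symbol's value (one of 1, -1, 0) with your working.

1

754544 = 2^4·47159; (2/915849) = +1 since 915849 mod 8 = 1, so (754544/915849) = (+1)^4·(47159/915849); sign now +1
reciprocity: (47159/915849) = +1·(915849/47159) since 47159 mod 4 = 3, 915849 mod 4 = 1; sign now +1
(915849/47159) = (19828/47159)   [reduce mod 47159]
19828 = 2^2·4957; (2/47159) = +1 since 47159 mod 8 = 7, so (19828/47159) = (+1)^2·(4957/47159); sign now +1
reciprocity: (4957/47159) = +1·(47159/4957) since 4957 mod 4 = 1, 47159 mod 4 = 3; sign now +1
(47159/4957) = (2546/4957)   [reduce mod 4957]
2546 = 2^1·1273; (2/4957) = -1 since 4957 mod 8 = 5, so (2546/4957) = (-1)^1·(1273/4957); sign now -1
reciprocity: (1273/4957) = +1·(4957/1273) since 1273 mod 4 = 1, 4957 mod 4 = 1; sign now -1
(4957/1273) = (1138/1273)   [reduce mod 1273]
1138 = 2^1·569; (2/1273) = +1 since 1273 mod 8 = 1, so (1138/1273) = (+1)^1·(569/1273); sign now -1
reciprocity: (569/1273) = +1·(1273/569) since 569 mod 4 = 1, 1273 mod 4 = 1; sign now -1
(1273/569) = (135/569)   [reduce mod 569]
reciprocity: (135/569) = +1·(569/135) since 135 mod 4 = 3, 569 mod 4 = 1; sign now -1
(569/135) = (29/135)   [reduce mod 135]
reciprocity: (29/135) = +1·(135/29) since 29 mod 4 = 1, 135 mod 4 = 3; sign now -1
(135/29) = (19/29)   [reduce mod 29]
reciprocity: (19/29) = +1·(29/19) since 19 mod 4 = 3, 29 mod 4 = 1; sign now -1
(29/19) = (10/19)   [reduce mod 19]
10 = 2^1·5; (2/19) = -1 since 19 mod 8 = 3, so (10/19) = (-1)^1·(5/19); sign now +1
reciprocity: (5/19) = +1·(19/5) since 5 mod 4 = 1, 19 mod 4 = 3; sign now +1
(19/5) = (4/5)   [reduce mod 5]
4 = 2^2·1; (2/5) = -1 since 5 mod 8 = 5, so (4/5) = (-1)^2·(1/5); sign now +1
(1/5) = 1; final value = sign = +1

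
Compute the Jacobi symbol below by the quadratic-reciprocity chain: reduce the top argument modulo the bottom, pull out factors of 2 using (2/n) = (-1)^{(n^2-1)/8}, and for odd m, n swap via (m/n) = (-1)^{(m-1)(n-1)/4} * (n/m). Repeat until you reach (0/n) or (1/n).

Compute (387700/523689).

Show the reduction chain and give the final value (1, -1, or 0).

factor out 2^2: 387700 = 2^2·96925; with 523689 mod 8 = 1, (2/523689) = +1; sign now +1; continue with (96925/523689)
flip (96925/523689) -> (523689/96925): both odd, 96925 mod 4 = 1, 523689 mod 4 = 1, so the flip contributes +1; sign now +1
(523689/96925): 523689 mod 96925 = 39064, so (523689/96925) = (39064/96925)
factor out 2^3: 39064 = 2^3·4883; with 96925 mod 8 = 5, (2/96925) = -1; sign now -1; continue with (4883/96925)
flip (4883/96925) -> (96925/4883): both odd, 4883 mod 4 = 3, 96925 mod 4 = 1, so the flip contributes +1; sign now -1
(96925/4883): 96925 mod 4883 = 4148, so (96925/4883) = (4148/4883)
factor out 2^2: 4148 = 2^2·1037; with 4883 mod 8 = 3, (2/4883) = -1; sign now -1; continue with (1037/4883)
flip (1037/4883) -> (4883/1037): both odd, 1037 mod 4 = 1, 4883 mod 4 = 3, so the flip contributes +1; sign now -1
(4883/1037): 4883 mod 1037 = 735, so (4883/1037) = (735/1037)
flip (735/1037) -> (1037/735): both odd, 735 mod 4 = 3, 1037 mod 4 = 1, so the flip contributes +1; sign now -1
(1037/735): 1037 mod 735 = 302, so (1037/735) = (302/735)
factor out 2^1: 302 = 2^1·151; with 735 mod 8 = 7, (2/735) = +1; sign now -1; continue with (151/735)
flip (151/735) -> (735/151): both odd, 151 mod 4 = 3, 735 mod 4 = 3, so the flip contributes -1; sign now +1
(735/151): 735 mod 151 = 131, so (735/151) = (131/151)
flip (131/151) -> (151/131): both odd, 131 mod 4 = 3, 151 mod 4 = 3, so the flip contributes -1; sign now -1
(151/131): 151 mod 131 = 20, so (151/131) = (20/131)
factor out 2^2: 20 = 2^2·5; with 131 mod 8 = 3, (2/131) = -1; sign now -1; continue with (5/131)
flip (5/131) -> (131/5): both odd, 5 mod 4 = 1, 131 mod 4 = 3, so the flip contributes +1; sign now -1
(131/5): 131 mod 5 = 1, so (131/5) = (1/5)
reached (1/5) = 1, so the symbol is -1

-1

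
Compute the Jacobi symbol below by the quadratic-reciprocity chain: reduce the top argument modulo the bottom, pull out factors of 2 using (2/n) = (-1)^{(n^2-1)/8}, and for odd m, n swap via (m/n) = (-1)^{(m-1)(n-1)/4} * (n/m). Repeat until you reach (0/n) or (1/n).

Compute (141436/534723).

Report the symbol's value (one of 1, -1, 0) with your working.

1

factor out 2^2: 141436 = 2^2·35359; with 534723 mod 8 = 3, (2/534723) = -1; sign now +1; continue with (35359/534723)
flip (35359/534723) -> (534723/35359): both odd, 35359 mod 4 = 3, 534723 mod 4 = 3, so the flip contributes -1; sign now -1
(534723/35359): 534723 mod 35359 = 4338, so (534723/35359) = (4338/35359)
factor out 2^1: 4338 = 2^1·2169; with 35359 mod 8 = 7, (2/35359) = +1; sign now -1; continue with (2169/35359)
flip (2169/35359) -> (35359/2169): both odd, 2169 mod 4 = 1, 35359 mod 4 = 3, so the flip contributes +1; sign now -1
(35359/2169): 35359 mod 2169 = 655, so (35359/2169) = (655/2169)
flip (655/2169) -> (2169/655): both odd, 655 mod 4 = 3, 2169 mod 4 = 1, so the flip contributes +1; sign now -1
(2169/655): 2169 mod 655 = 204, so (2169/655) = (204/655)
factor out 2^2: 204 = 2^2·51; with 655 mod 8 = 7, (2/655) = +1; sign now -1; continue with (51/655)
flip (51/655) -> (655/51): both odd, 51 mod 4 = 3, 655 mod 4 = 3, so the flip contributes -1; sign now +1
(655/51): 655 mod 51 = 43, so (655/51) = (43/51)
flip (43/51) -> (51/43): both odd, 43 mod 4 = 3, 51 mod 4 = 3, so the flip contributes -1; sign now -1
(51/43): 51 mod 43 = 8, so (51/43) = (8/43)
factor out 2^3: 8 = 2^3·1; with 43 mod 8 = 3, (2/43) = -1; sign now +1; continue with (1/43)
reached (1/43) = 1, so the symbol is +1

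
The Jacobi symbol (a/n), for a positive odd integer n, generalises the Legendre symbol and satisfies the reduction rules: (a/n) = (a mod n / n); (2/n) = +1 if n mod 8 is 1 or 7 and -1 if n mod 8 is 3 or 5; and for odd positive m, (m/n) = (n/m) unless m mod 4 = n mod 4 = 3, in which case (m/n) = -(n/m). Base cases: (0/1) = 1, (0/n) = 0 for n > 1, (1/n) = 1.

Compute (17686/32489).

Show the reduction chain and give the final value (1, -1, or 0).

-1

17686 = 2^1·8843; (2/32489) = +1 since 32489 mod 8 = 1, so (17686/32489) = (+1)^1·(8843/32489); sign now +1
reciprocity: (8843/32489) = +1·(32489/8843) since 8843 mod 4 = 3, 32489 mod 4 = 1; sign now +1
(32489/8843) = (5960/8843)   [reduce mod 8843]
5960 = 2^3·745; (2/8843) = -1 since 8843 mod 8 = 3, so (5960/8843) = (-1)^3·(745/8843); sign now -1
reciprocity: (745/8843) = +1·(8843/745) since 745 mod 4 = 1, 8843 mod 4 = 3; sign now -1
(8843/745) = (648/745)   [reduce mod 745]
648 = 2^3·81; (2/745) = +1 since 745 mod 8 = 1, so (648/745) = (+1)^3·(81/745); sign now -1
reciprocity: (81/745) = +1·(745/81) since 81 mod 4 = 1, 745 mod 4 = 1; sign now -1
(745/81) = (16/81)   [reduce mod 81]
16 = 2^4·1; (2/81) = +1 since 81 mod 8 = 1, so (16/81) = (+1)^4·(1/81); sign now -1
(1/81) = 1; final value = sign = -1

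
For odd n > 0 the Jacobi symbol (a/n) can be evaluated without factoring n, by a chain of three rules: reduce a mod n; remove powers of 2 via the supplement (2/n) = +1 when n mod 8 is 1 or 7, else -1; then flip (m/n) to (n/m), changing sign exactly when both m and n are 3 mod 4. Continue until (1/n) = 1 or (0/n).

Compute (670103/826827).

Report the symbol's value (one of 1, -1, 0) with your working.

reciprocity: (670103/826827) = -1·(826827/670103) since 670103 mod 4 = 3, 826827 mod 4 = 3; sign now -1
(826827/670103) = (156724/670103)   [reduce mod 670103]
156724 = 2^2·39181; (2/670103) = +1 since 670103 mod 8 = 7, so (156724/670103) = (+1)^2·(39181/670103); sign now -1
reciprocity: (39181/670103) = +1·(670103/39181) since 39181 mod 4 = 1, 670103 mod 4 = 3; sign now -1
(670103/39181) = (4026/39181)   [reduce mod 39181]
4026 = 2^1·2013; (2/39181) = -1 since 39181 mod 8 = 5, so (4026/39181) = (-1)^1·(2013/39181); sign now +1
reciprocity: (2013/39181) = +1·(39181/2013) since 2013 mod 4 = 1, 39181 mod 4 = 1; sign now +1
(39181/2013) = (934/2013)   [reduce mod 2013]
934 = 2^1·467; (2/2013) = -1 since 2013 mod 8 = 5, so (934/2013) = (-1)^1·(467/2013); sign now -1
reciprocity: (467/2013) = +1·(2013/467) since 467 mod 4 = 3, 2013 mod 4 = 1; sign now -1
(2013/467) = (145/467)   [reduce mod 467]
reciprocity: (145/467) = +1·(467/145) since 145 mod 4 = 1, 467 mod 4 = 3; sign now -1
(467/145) = (32/145)   [reduce mod 145]
32 = 2^5·1; (2/145) = +1 since 145 mod 8 = 1, so (32/145) = (+1)^5·(1/145); sign now -1
(1/145) = 1; final value = sign = -1

-1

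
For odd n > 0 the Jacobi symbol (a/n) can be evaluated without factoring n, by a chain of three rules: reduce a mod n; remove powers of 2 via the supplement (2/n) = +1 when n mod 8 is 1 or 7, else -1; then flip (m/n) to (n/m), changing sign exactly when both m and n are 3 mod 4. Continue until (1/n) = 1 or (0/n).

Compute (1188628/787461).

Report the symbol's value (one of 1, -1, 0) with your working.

(1188628/787461): 1188628 mod 787461 = 401167, so (1188628/787461) = (401167/787461)
flip (401167/787461) -> (787461/401167): both odd, 401167 mod 4 = 3, 787461 mod 4 = 1, so the flip contributes +1; sign now +1
(787461/401167): 787461 mod 401167 = 386294, so (787461/401167) = (386294/401167)
factor out 2^1: 386294 = 2^1·193147; with 401167 mod 8 = 7, (2/401167) = +1; sign now +1; continue with (193147/401167)
flip (193147/401167) -> (401167/193147): both odd, 193147 mod 4 = 3, 401167 mod 4 = 3, so the flip contributes -1; sign now -1
(401167/193147): 401167 mod 193147 = 14873, so (401167/193147) = (14873/193147)
flip (14873/193147) -> (193147/14873): both odd, 14873 mod 4 = 1, 193147 mod 4 = 3, so the flip contributes +1; sign now -1
(193147/14873): 193147 mod 14873 = 14671, so (193147/14873) = (14671/14873)
flip (14671/14873) -> (14873/14671): both odd, 14671 mod 4 = 3, 14873 mod 4 = 1, so the flip contributes +1; sign now -1
(14873/14671): 14873 mod 14671 = 202, so (14873/14671) = (202/14671)
factor out 2^1: 202 = 2^1·101; with 14671 mod 8 = 7, (2/14671) = +1; sign now -1; continue with (101/14671)
flip (101/14671) -> (14671/101): both odd, 101 mod 4 = 1, 14671 mod 4 = 3, so the flip contributes +1; sign now -1
(14671/101): 14671 mod 101 = 26, so (14671/101) = (26/101)
factor out 2^1: 26 = 2^1·13; with 101 mod 8 = 5, (2/101) = -1; sign now +1; continue with (13/101)
flip (13/101) -> (101/13): both odd, 13 mod 4 = 1, 101 mod 4 = 1, so the flip contributes +1; sign now +1
(101/13): 101 mod 13 = 10, so (101/13) = (10/13)
factor out 2^1: 10 = 2^1·5; with 13 mod 8 = 5, (2/13) = -1; sign now -1; continue with (5/13)
flip (5/13) -> (13/5): both odd, 5 mod 4 = 1, 13 mod 4 = 1, so the flip contributes +1; sign now -1
(13/5): 13 mod 5 = 3, so (13/5) = (3/5)
flip (3/5) -> (5/3): both odd, 3 mod 4 = 3, 5 mod 4 = 1, so the flip contributes +1; sign now -1
(5/3): 5 mod 3 = 2, so (5/3) = (2/3)
factor out 2^1: 2 = 2^1·1; with 3 mod 8 = 3, (2/3) = -1; sign now +1; continue with (1/3)
reached (1/3) = 1, so the symbol is +1

1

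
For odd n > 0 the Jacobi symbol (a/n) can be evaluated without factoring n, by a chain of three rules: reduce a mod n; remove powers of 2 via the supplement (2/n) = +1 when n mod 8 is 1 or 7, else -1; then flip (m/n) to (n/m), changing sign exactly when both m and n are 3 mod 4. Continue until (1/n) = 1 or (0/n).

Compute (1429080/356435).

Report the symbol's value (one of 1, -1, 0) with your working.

0

(1429080/356435) = (3340/356435)   [reduce mod 356435]
3340 = 2^2·835; (2/356435) = -1 since 356435 mod 8 = 3, so (3340/356435) = (-1)^2·(835/356435); sign now +1
reciprocity: (835/356435) = -1·(356435/835) since 835 mod 4 = 3, 356435 mod 4 = 3; sign now -1
(356435/835) = (725/835)   [reduce mod 835]
reciprocity: (725/835) = +1·(835/725) since 725 mod 4 = 1, 835 mod 4 = 3; sign now -1
(835/725) = (110/725)   [reduce mod 725]
110 = 2^1·55; (2/725) = -1 since 725 mod 8 = 5, so (110/725) = (-1)^1·(55/725); sign now +1
reciprocity: (55/725) = +1·(725/55) since 55 mod 4 = 3, 725 mod 4 = 1; sign now +1
(725/55) = (10/55)   [reduce mod 55]
10 = 2^1·5; (2/55) = +1 since 55 mod 8 = 7, so (10/55) = (+1)^1·(5/55); sign now +1
reciprocity: (5/55) = +1·(55/5) since 5 mod 4 = 1, 55 mod 4 = 3; sign now +1
(55/5) = (0/5)   [reduce mod 5]
(0/5) = 0   [gcd(a, n) > 1]; final value = 0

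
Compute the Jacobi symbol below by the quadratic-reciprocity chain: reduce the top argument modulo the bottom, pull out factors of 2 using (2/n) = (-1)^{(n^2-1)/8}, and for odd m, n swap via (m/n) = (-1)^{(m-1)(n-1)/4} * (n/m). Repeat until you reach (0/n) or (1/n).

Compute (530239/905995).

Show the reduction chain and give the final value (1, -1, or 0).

-1

flip (530239/905995) -> (905995/530239): both odd, 530239 mod 4 = 3, 905995 mod 4 = 3, so the flip contributes -1; sign now -1
(905995/530239): 905995 mod 530239 = 375756, so (905995/530239) = (375756/530239)
factor out 2^2: 375756 = 2^2·93939; with 530239 mod 8 = 7, (2/530239) = +1; sign now -1; continue with (93939/530239)
flip (93939/530239) -> (530239/93939): both odd, 93939 mod 4 = 3, 530239 mod 4 = 3, so the flip contributes -1; sign now +1
(530239/93939): 530239 mod 93939 = 60544, so (530239/93939) = (60544/93939)
factor out 2^7: 60544 = 2^7·473; with 93939 mod 8 = 3, (2/93939) = -1; sign now -1; continue with (473/93939)
flip (473/93939) -> (93939/473): both odd, 473 mod 4 = 1, 93939 mod 4 = 3, so the flip contributes +1; sign now -1
(93939/473): 93939 mod 473 = 285, so (93939/473) = (285/473)
flip (285/473) -> (473/285): both odd, 285 mod 4 = 1, 473 mod 4 = 1, so the flip contributes +1; sign now -1
(473/285): 473 mod 285 = 188, so (473/285) = (188/285)
factor out 2^2: 188 = 2^2·47; with 285 mod 8 = 5, (2/285) = -1; sign now -1; continue with (47/285)
flip (47/285) -> (285/47): both odd, 47 mod 4 = 3, 285 mod 4 = 1, so the flip contributes +1; sign now -1
(285/47): 285 mod 47 = 3, so (285/47) = (3/47)
flip (3/47) -> (47/3): both odd, 3 mod 4 = 3, 47 mod 4 = 3, so the flip contributes -1; sign now +1
(47/3): 47 mod 3 = 2, so (47/3) = (2/3)
factor out 2^1: 2 = 2^1·1; with 3 mod 8 = 3, (2/3) = -1; sign now -1; continue with (1/3)
reached (1/3) = 1, so the symbol is -1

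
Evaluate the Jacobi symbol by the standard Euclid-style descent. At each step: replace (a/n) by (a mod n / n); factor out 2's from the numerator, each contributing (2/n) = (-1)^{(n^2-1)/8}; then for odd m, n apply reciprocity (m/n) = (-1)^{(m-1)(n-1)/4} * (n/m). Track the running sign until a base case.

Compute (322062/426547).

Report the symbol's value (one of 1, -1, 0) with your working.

-1

322062 = 2^1·161031; (2/426547) = -1 since 426547 mod 8 = 3, so (322062/426547) = (-1)^1·(161031/426547); sign now -1
reciprocity: (161031/426547) = -1·(426547/161031) since 161031 mod 4 = 3, 426547 mod 4 = 3; sign now +1
(426547/161031) = (104485/161031)   [reduce mod 161031]
reciprocity: (104485/161031) = +1·(161031/104485) since 104485 mod 4 = 1, 161031 mod 4 = 3; sign now +1
(161031/104485) = (56546/104485)   [reduce mod 104485]
56546 = 2^1·28273; (2/104485) = -1 since 104485 mod 8 = 5, so (56546/104485) = (-1)^1·(28273/104485); sign now -1
reciprocity: (28273/104485) = +1·(104485/28273) since 28273 mod 4 = 1, 104485 mod 4 = 1; sign now -1
(104485/28273) = (19666/28273)   [reduce mod 28273]
19666 = 2^1·9833; (2/28273) = +1 since 28273 mod 8 = 1, so (19666/28273) = (+1)^1·(9833/28273); sign now -1
reciprocity: (9833/28273) = +1·(28273/9833) since 9833 mod 4 = 1, 28273 mod 4 = 1; sign now -1
(28273/9833) = (8607/9833)   [reduce mod 9833]
reciprocity: (8607/9833) = +1·(9833/8607) since 8607 mod 4 = 3, 9833 mod 4 = 1; sign now -1
(9833/8607) = (1226/8607)   [reduce mod 8607]
1226 = 2^1·613; (2/8607) = +1 since 8607 mod 8 = 7, so (1226/8607) = (+1)^1·(613/8607); sign now -1
reciprocity: (613/8607) = +1·(8607/613) since 613 mod 4 = 1, 8607 mod 4 = 3; sign now -1
(8607/613) = (25/613)   [reduce mod 613]
reciprocity: (25/613) = +1·(613/25) since 25 mod 4 = 1, 613 mod 4 = 1; sign now -1
(613/25) = (13/25)   [reduce mod 25]
reciprocity: (13/25) = +1·(25/13) since 13 mod 4 = 1, 25 mod 4 = 1; sign now -1
(25/13) = (12/13)   [reduce mod 13]
12 = 2^2·3; (2/13) = -1 since 13 mod 8 = 5, so (12/13) = (-1)^2·(3/13); sign now -1
reciprocity: (3/13) = +1·(13/3) since 3 mod 4 = 3, 13 mod 4 = 1; sign now -1
(13/3) = (1/3)   [reduce mod 3]
(1/3) = 1; final value = sign = -1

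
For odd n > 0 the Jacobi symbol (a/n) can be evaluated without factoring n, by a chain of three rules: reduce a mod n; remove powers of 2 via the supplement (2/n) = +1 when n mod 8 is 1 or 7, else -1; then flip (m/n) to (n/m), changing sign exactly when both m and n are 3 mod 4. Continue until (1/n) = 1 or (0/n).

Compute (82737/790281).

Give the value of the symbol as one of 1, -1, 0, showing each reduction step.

flip (82737/790281) -> (790281/82737): both odd, 82737 mod 4 = 1, 790281 mod 4 = 1, so the flip contributes +1; sign now +1
(790281/82737): 790281 mod 82737 = 45648, so (790281/82737) = (45648/82737)
factor out 2^4: 45648 = 2^4·2853; with 82737 mod 8 = 1, (2/82737) = +1; sign now +1; continue with (2853/82737)
flip (2853/82737) -> (82737/2853): both odd, 2853 mod 4 = 1, 82737 mod 4 = 1, so the flip contributes +1; sign now +1
(82737/2853): 82737 mod 2853 = 0, so (82737/2853) = (0/2853)
reached (0/2853); gcd(a, n) > 1, so (0/2853) = 0 and the symbol is 0

0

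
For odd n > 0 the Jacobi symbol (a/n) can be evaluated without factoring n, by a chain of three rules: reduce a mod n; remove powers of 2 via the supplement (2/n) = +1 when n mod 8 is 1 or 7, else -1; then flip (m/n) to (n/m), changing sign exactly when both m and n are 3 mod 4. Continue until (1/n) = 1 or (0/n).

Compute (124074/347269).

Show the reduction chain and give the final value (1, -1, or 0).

1

124074 = 2^1·62037; (2/347269) = -1 since 347269 mod 8 = 5, so (124074/347269) = (-1)^1·(62037/347269); sign now -1
reciprocity: (62037/347269) = +1·(347269/62037) since 62037 mod 4 = 1, 347269 mod 4 = 1; sign now -1
(347269/62037) = (37084/62037)   [reduce mod 62037]
37084 = 2^2·9271; (2/62037) = -1 since 62037 mod 8 = 5, so (37084/62037) = (-1)^2·(9271/62037); sign now -1
reciprocity: (9271/62037) = +1·(62037/9271) since 9271 mod 4 = 3, 62037 mod 4 = 1; sign now -1
(62037/9271) = (6411/9271)   [reduce mod 9271]
reciprocity: (6411/9271) = -1·(9271/6411) since 6411 mod 4 = 3, 9271 mod 4 = 3; sign now +1
(9271/6411) = (2860/6411)   [reduce mod 6411]
2860 = 2^2·715; (2/6411) = -1 since 6411 mod 8 = 3, so (2860/6411) = (-1)^2·(715/6411); sign now +1
reciprocity: (715/6411) = -1·(6411/715) since 715 mod 4 = 3, 6411 mod 4 = 3; sign now -1
(6411/715) = (691/715)   [reduce mod 715]
reciprocity: (691/715) = -1·(715/691) since 691 mod 4 = 3, 715 mod 4 = 3; sign now +1
(715/691) = (24/691)   [reduce mod 691]
24 = 2^3·3; (2/691) = -1 since 691 mod 8 = 3, so (24/691) = (-1)^3·(3/691); sign now -1
reciprocity: (3/691) = -1·(691/3) since 3 mod 4 = 3, 691 mod 4 = 3; sign now +1
(691/3) = (1/3)   [reduce mod 3]
(1/3) = 1; final value = sign = +1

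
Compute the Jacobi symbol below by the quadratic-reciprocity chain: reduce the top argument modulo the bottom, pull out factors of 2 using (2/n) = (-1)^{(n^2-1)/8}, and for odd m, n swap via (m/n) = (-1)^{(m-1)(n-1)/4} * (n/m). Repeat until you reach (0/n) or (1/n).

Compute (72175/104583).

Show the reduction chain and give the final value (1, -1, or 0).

flip (72175/104583) -> (104583/72175): both odd, 72175 mod 4 = 3, 104583 mod 4 = 3, so the flip contributes -1; sign now -1
(104583/72175): 104583 mod 72175 = 32408, so (104583/72175) = (32408/72175)
factor out 2^3: 32408 = 2^3·4051; with 72175 mod 8 = 7, (2/72175) = +1; sign now -1; continue with (4051/72175)
flip (4051/72175) -> (72175/4051): both odd, 4051 mod 4 = 3, 72175 mod 4 = 3, so the flip contributes -1; sign now +1
(72175/4051): 72175 mod 4051 = 3308, so (72175/4051) = (3308/4051)
factor out 2^2: 3308 = 2^2·827; with 4051 mod 8 = 3, (2/4051) = -1; sign now +1; continue with (827/4051)
flip (827/4051) -> (4051/827): both odd, 827 mod 4 = 3, 4051 mod 4 = 3, so the flip contributes -1; sign now -1
(4051/827): 4051 mod 827 = 743, so (4051/827) = (743/827)
flip (743/827) -> (827/743): both odd, 743 mod 4 = 3, 827 mod 4 = 3, so the flip contributes -1; sign now +1
(827/743): 827 mod 743 = 84, so (827/743) = (84/743)
factor out 2^2: 84 = 2^2·21; with 743 mod 8 = 7, (2/743) = +1; sign now +1; continue with (21/743)
flip (21/743) -> (743/21): both odd, 21 mod 4 = 1, 743 mod 4 = 3, so the flip contributes +1; sign now +1
(743/21): 743 mod 21 = 8, so (743/21) = (8/21)
factor out 2^3: 8 = 2^3·1; with 21 mod 8 = 5, (2/21) = -1; sign now -1; continue with (1/21)
reached (1/21) = 1, so the symbol is -1

-1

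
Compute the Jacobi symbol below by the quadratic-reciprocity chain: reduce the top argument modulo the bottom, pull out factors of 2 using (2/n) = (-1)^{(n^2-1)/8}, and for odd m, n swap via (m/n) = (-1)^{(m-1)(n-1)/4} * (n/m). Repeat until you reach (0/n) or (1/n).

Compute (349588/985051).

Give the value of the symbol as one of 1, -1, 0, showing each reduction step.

-1

349588 = 2^2·87397; (2/985051) = -1 since 985051 mod 8 = 3, so (349588/985051) = (-1)^2·(87397/985051); sign now +1
reciprocity: (87397/985051) = +1·(985051/87397) since 87397 mod 4 = 1, 985051 mod 4 = 3; sign now +1
(985051/87397) = (23684/87397)   [reduce mod 87397]
23684 = 2^2·5921; (2/87397) = -1 since 87397 mod 8 = 5, so (23684/87397) = (-1)^2·(5921/87397); sign now +1
reciprocity: (5921/87397) = +1·(87397/5921) since 5921 mod 4 = 1, 87397 mod 4 = 1; sign now +1
(87397/5921) = (4503/5921)   [reduce mod 5921]
reciprocity: (4503/5921) = +1·(5921/4503) since 4503 mod 4 = 3, 5921 mod 4 = 1; sign now +1
(5921/4503) = (1418/4503)   [reduce mod 4503]
1418 = 2^1·709; (2/4503) = +1 since 4503 mod 8 = 7, so (1418/4503) = (+1)^1·(709/4503); sign now +1
reciprocity: (709/4503) = +1·(4503/709) since 709 mod 4 = 1, 4503 mod 4 = 3; sign now +1
(4503/709) = (249/709)   [reduce mod 709]
reciprocity: (249/709) = +1·(709/249) since 249 mod 4 = 1, 709 mod 4 = 1; sign now +1
(709/249) = (211/249)   [reduce mod 249]
reciprocity: (211/249) = +1·(249/211) since 211 mod 4 = 3, 249 mod 4 = 1; sign now +1
(249/211) = (38/211)   [reduce mod 211]
38 = 2^1·19; (2/211) = -1 since 211 mod 8 = 3, so (38/211) = (-1)^1·(19/211); sign now -1
reciprocity: (19/211) = -1·(211/19) since 19 mod 4 = 3, 211 mod 4 = 3; sign now +1
(211/19) = (2/19)   [reduce mod 19]
2 = 2^1·1; (2/19) = -1 since 19 mod 8 = 3, so (2/19) = (-1)^1·(1/19); sign now -1
(1/19) = 1; final value = sign = -1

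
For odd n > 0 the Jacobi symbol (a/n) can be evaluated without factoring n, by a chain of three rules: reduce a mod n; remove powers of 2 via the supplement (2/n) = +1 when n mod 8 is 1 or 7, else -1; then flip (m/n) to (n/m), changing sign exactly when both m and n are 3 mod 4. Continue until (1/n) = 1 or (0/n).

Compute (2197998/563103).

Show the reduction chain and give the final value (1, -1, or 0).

(2197998/563103) = (508689/563103)   [reduce mod 563103]
reciprocity: (508689/563103) = +1·(563103/508689) since 508689 mod 4 = 1, 563103 mod 4 = 3; sign now +1
(563103/508689) = (54414/508689)   [reduce mod 508689]
54414 = 2^1·27207; (2/508689) = +1 since 508689 mod 8 = 1, so (54414/508689) = (+1)^1·(27207/508689); sign now +1
reciprocity: (27207/508689) = +1·(508689/27207) since 27207 mod 4 = 3, 508689 mod 4 = 1; sign now +1
(508689/27207) = (18963/27207)   [reduce mod 27207]
reciprocity: (18963/27207) = -1·(27207/18963) since 18963 mod 4 = 3, 27207 mod 4 = 3; sign now -1
(27207/18963) = (8244/18963)   [reduce mod 18963]
8244 = 2^2·2061; (2/18963) = -1 since 18963 mod 8 = 3, so (8244/18963) = (-1)^2·(2061/18963); sign now -1
reciprocity: (2061/18963) = +1·(18963/2061) since 2061 mod 4 = 1, 18963 mod 4 = 3; sign now -1
(18963/2061) = (414/2061)   [reduce mod 2061]
414 = 2^1·207; (2/2061) = -1 since 2061 mod 8 = 5, so (414/2061) = (-1)^1·(207/2061); sign now +1
reciprocity: (207/2061) = +1·(2061/207) since 207 mod 4 = 3, 2061 mod 4 = 1; sign now +1
(2061/207) = (198/207)   [reduce mod 207]
198 = 2^1·99; (2/207) = +1 since 207 mod 8 = 7, so (198/207) = (+1)^1·(99/207); sign now +1
reciprocity: (99/207) = -1·(207/99) since 99 mod 4 = 3, 207 mod 4 = 3; sign now -1
(207/99) = (9/99)   [reduce mod 99]
reciprocity: (9/99) = +1·(99/9) since 9 mod 4 = 1, 99 mod 4 = 3; sign now -1
(99/9) = (0/9)   [reduce mod 9]
(0/9) = 0   [gcd(a, n) > 1]; final value = 0

0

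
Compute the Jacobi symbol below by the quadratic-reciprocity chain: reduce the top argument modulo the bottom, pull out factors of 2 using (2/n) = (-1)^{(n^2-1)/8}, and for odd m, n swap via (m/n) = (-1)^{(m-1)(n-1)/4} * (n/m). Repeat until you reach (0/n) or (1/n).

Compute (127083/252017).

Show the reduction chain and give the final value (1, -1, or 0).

-1

flip (127083/252017) -> (252017/127083): both odd, 127083 mod 4 = 3, 252017 mod 4 = 1, so the flip contributes +1; sign now +1
(252017/127083): 252017 mod 127083 = 124934, so (252017/127083) = (124934/127083)
factor out 2^1: 124934 = 2^1·62467; with 127083 mod 8 = 3, (2/127083) = -1; sign now -1; continue with (62467/127083)
flip (62467/127083) -> (127083/62467): both odd, 62467 mod 4 = 3, 127083 mod 4 = 3, so the flip contributes -1; sign now +1
(127083/62467): 127083 mod 62467 = 2149, so (127083/62467) = (2149/62467)
flip (2149/62467) -> (62467/2149): both odd, 2149 mod 4 = 1, 62467 mod 4 = 3, so the flip contributes +1; sign now +1
(62467/2149): 62467 mod 2149 = 146, so (62467/2149) = (146/2149)
factor out 2^1: 146 = 2^1·73; with 2149 mod 8 = 5, (2/2149) = -1; sign now -1; continue with (73/2149)
flip (73/2149) -> (2149/73): both odd, 73 mod 4 = 1, 2149 mod 4 = 1, so the flip contributes +1; sign now -1
(2149/73): 2149 mod 73 = 32, so (2149/73) = (32/73)
factor out 2^5: 32 = 2^5·1; with 73 mod 8 = 1, (2/73) = +1; sign now -1; continue with (1/73)
reached (1/73) = 1, so the symbol is -1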